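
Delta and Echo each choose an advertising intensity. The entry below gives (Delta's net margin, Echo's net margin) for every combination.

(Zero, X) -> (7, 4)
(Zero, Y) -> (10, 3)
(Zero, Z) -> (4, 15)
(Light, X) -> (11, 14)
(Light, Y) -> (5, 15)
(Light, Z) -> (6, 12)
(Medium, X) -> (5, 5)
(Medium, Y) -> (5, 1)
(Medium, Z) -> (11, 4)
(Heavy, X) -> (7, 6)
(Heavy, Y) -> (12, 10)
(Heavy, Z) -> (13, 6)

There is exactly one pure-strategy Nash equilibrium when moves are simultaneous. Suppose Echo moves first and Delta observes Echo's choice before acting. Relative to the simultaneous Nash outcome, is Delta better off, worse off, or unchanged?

worse off

Work backward from Delta's decision.
- X → Delta plays Light (best of 7, 11, 5, 7); Echo gets 14.
- Y → Delta plays Heavy (best of 10, 5, 5, 12); Echo gets 10.
- Z → Delta plays Heavy (best of 4, 6, 11, 13); Echo gets 6.
Maximizing over 14, 10, 6, Echo chooses X. Subgame-perfect outcome: (Light, X) with payoffs (11, 14).
Under simultaneous play:
Delta's best replies: X→Light; Y→Heavy; Z→Heavy.
Echo's best replies: Zero→Z; Light→Y; Medium→X; Heavy→Y.
Only (Heavy, Y) has each player best-responding; Nash payoffs (12, 10).
Delta earns 11 sequentially versus 12 at the Nash outcome: worse off.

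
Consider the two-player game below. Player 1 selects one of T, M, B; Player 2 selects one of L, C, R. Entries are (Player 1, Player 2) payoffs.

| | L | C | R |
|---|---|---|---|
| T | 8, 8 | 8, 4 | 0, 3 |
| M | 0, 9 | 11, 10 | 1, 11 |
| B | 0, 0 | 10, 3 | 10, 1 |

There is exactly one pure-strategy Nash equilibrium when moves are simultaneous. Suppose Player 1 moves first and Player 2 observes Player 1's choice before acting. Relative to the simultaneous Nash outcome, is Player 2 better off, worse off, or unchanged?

Work backward from Player 2's decision.
- T: BR = L, leader payoff 8.
- M: BR = R, leader payoff 1.
- B: BR = C, leader payoff 10.
Maximizing over 8, 1, 10, Player 1 chooses B. Subgame-perfect outcome: (B, C) with payoffs (10, 3).
For the simultaneous game, intersect best replies.
Player 1's best replies: L→T; C→M; R→B.
Player 2's best replies: T→L; M→R; B→C.
The unique mutual best reply is (T, L), giving (8, 8).
Player 2 earns 3 sequentially versus 8 at the Nash outcome: worse off.

worse off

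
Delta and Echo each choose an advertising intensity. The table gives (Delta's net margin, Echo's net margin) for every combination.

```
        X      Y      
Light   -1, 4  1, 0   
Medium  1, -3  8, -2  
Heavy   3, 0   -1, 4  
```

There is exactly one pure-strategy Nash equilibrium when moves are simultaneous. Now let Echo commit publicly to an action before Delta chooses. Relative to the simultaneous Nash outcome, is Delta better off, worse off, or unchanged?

worse off

Work backward from Delta's decision.
- X: BR = Heavy, leader payoff 0.
- Y: BR = Medium, leader payoff -2.
Echo's induced payoffs are 0, -2, so Echo commits to X. Subgame-perfect outcome: (Heavy, X) with payoffs (3, 0).
For the simultaneous game, intersect best replies.
Delta's best replies: X→Heavy; Y→Medium.
Echo's best replies: Light→X; Medium→Y; Heavy→Y.
The unique mutual best reply is (Medium, Y), giving (8, -2).
Delta earns 3 sequentially versus 8 at the Nash outcome: worse off.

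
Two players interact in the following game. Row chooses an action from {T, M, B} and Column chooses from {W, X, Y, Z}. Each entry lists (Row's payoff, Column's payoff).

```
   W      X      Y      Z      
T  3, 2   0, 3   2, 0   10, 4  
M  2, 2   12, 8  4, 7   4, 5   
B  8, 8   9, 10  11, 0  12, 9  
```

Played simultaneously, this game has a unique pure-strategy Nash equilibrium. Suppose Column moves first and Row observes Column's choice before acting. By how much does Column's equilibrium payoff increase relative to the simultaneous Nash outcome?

1

Solve by backward induction (Column leads).
- W: Row compares 3, 2, 8 and picks B; Column would get 8.
- X: Row compares 0, 12, 9 and picks M; Column would get 8.
- Y: Row compares 2, 4, 11 and picks B; Column would get 0.
- Z: Row compares 10, 4, 12 and picks B; Column would get 9.
Among 8, 8, 0, 9, the best is 9 at Z. Subgame-perfect outcome: (B, Z) with payoffs (12, 9).
Now find the simultaneous Nash equilibrium.
Row's best replies: W→B; X→M; Y→B; Z→B.
Column's best replies: T→Z; M→X; B→X.
Only (M, X) has each player best-responding; Nash payoffs (12, 8).
Column's commitment gain: 9 − 8 = 1.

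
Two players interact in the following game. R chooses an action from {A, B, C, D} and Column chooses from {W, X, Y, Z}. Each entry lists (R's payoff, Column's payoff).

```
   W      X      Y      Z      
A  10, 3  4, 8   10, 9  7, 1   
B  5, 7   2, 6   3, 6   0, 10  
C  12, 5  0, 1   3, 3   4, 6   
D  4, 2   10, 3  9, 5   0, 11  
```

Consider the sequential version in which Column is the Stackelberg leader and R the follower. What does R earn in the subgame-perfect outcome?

10

Solve by backward induction (Column leads).
- W: R compares 10, 5, 12, 4 and picks C; Column would get 5.
- X: R compares 4, 2, 0, 10 and picks D; Column would get 3.
- Y: R compares 10, 3, 3, 9 and picks A; Column would get 9.
- Z: R compares 7, 0, 4, 0 and picks A; Column would get 1.
Maximizing over 5, 3, 9, 1, Column chooses Y. Subgame-perfect outcome: (A, Y) with payoffs (10, 9).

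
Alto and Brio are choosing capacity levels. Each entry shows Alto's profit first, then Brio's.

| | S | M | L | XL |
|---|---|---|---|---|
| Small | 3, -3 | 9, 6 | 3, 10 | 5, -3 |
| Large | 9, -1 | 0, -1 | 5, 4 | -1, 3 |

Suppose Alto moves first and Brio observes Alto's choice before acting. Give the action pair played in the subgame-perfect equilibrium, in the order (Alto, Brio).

Work backward from Brio's decision.
- Small: Brio compares -3, 6, 10, -3 and picks L; Alto would get 3.
- Large: Brio compares -1, -1, 4, 3 and picks L; Alto would get 5.
Among 3, 5, the best is 5 at Large. Subgame-perfect outcome: (Large, L) with payoffs (5, 4).

(Large, L)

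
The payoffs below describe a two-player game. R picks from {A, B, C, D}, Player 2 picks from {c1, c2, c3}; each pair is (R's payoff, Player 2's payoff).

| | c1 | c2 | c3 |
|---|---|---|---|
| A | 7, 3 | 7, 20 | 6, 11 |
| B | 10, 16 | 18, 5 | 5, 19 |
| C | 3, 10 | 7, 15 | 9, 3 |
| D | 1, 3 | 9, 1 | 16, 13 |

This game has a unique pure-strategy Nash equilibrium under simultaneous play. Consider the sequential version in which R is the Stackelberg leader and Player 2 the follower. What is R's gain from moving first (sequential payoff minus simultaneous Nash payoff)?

Solve by backward induction (R leads).
- A → Player 2 plays c2 (best of 3, 20, 11); R gets 7.
- B → Player 2 plays c3 (best of 16, 5, 19); R gets 5.
- C → Player 2 plays c2 (best of 10, 15, 3); R gets 7.
- D → Player 2 plays c3 (best of 3, 1, 13); R gets 16.
Maximizing over 7, 5, 7, 16, R chooses D. Subgame-perfect outcome: (D, c3) with payoffs (16, 13).
For the simultaneous game, intersect best replies.
R's best replies: c1→B; c2→B; c3→D.
Player 2's best replies: A→c2; B→c3; C→c2; D→c3.
Only (D, c3) has each player best-responding; Nash payoffs (16, 13).
R's commitment gain: 16 − 16 = 0.

0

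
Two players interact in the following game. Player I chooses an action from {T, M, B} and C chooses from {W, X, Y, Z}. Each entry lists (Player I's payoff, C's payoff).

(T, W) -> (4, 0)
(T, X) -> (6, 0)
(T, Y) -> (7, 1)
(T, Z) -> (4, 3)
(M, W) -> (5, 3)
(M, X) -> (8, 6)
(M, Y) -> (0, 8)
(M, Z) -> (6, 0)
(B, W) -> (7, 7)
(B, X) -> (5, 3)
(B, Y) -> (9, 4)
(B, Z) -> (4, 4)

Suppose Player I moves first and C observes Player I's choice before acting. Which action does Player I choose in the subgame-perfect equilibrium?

C best-responds to each possible Player I move:
- T: C compares 0, 0, 1, 3 and picks Z; Player I would get 4.
- M: C compares 3, 6, 8, 0 and picks Y; Player I would get 0.
- B: C compares 7, 3, 4, 4 and picks W; Player I would get 7.
Among 4, 0, 7, the best is 7 at B. Subgame-perfect outcome: (B, W) with payoffs (7, 7).

B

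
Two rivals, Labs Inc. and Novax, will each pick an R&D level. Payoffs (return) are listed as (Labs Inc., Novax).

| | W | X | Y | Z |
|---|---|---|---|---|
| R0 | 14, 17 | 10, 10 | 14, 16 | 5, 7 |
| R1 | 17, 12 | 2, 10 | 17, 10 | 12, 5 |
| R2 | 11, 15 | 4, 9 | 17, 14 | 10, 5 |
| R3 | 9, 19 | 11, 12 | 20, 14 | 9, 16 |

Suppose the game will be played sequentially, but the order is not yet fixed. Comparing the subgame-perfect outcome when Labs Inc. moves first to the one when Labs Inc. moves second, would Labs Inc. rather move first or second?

second

If Labs Inc. leads: Novax's best replies are R0→W, R1→W, R2→W, R3→W; Labs Inc.'s induced payoffs 14, 17, 11, 9; outcome (R1, W), payoffs (17, 12).
If Novax leads: Labs Inc.'s best replies are W→R1, X→R3, Y→R3, Z→R1; Novax's induced payoffs 12, 12, 14, 5; outcome (R3, Y), payoffs (20, 14).
Labs Inc. gets 17 moving first and 20 moving second, so Labs Inc. prefers to move second.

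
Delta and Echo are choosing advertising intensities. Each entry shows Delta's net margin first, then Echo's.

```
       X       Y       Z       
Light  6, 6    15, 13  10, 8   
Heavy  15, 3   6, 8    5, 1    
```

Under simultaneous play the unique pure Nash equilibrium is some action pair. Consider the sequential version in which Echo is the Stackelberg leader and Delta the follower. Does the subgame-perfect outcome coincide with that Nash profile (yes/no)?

yes

Solve by backward induction (Echo leads).
- X: Delta compares 6, 15 and picks Heavy; Echo would get 3.
- Y: Delta compares 15, 6 and picks Light; Echo would get 13.
- Z: Delta compares 10, 5 and picks Light; Echo would get 8.
Among 3, 13, 8, the best is 13 at Y. Subgame-perfect outcome: (Light, Y) with payoffs (15, 13).
For the simultaneous game, intersect best replies.
Delta's best replies: X→Heavy; Y→Light; Z→Light.
Echo's best replies: Light→Y; Heavy→Y.
Only (Light, Y) has each player best-responding; Nash payoffs (15, 13).
Sequential outcome (Light, Y) coincides with the Nash profile (Light, Y).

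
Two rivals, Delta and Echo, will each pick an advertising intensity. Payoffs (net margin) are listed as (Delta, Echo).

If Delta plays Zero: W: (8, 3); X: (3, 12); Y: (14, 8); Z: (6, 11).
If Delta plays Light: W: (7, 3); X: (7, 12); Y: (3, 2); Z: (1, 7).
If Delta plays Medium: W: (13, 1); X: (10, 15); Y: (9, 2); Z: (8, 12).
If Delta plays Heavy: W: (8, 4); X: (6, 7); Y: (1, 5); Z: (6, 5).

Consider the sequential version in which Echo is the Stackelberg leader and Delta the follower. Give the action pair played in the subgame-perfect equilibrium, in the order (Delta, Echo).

(Medium, X)

Delta best-responds to each possible Echo move:
- W: Delta compares 8, 7, 13, 8 and picks Medium; Echo would get 1.
- X: Delta compares 3, 7, 10, 6 and picks Medium; Echo would get 15.
- Y: Delta compares 14, 3, 9, 1 and picks Zero; Echo would get 8.
- Z: Delta compares 6, 1, 8, 6 and picks Medium; Echo would get 12.
Among 1, 15, 8, 12, the best is 15 at X. Subgame-perfect outcome: (Medium, X) with payoffs (10, 15).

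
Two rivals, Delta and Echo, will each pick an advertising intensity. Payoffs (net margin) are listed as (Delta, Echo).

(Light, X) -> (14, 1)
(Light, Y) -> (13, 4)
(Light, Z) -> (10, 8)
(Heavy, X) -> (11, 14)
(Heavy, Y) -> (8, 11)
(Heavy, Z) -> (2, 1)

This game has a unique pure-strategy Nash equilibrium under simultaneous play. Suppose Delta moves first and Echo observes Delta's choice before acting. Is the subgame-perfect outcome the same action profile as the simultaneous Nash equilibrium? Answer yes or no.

no

Backward induction with Delta moving first.
- Light: BR = Z, leader payoff 10.
- Heavy: BR = X, leader payoff 11.
Delta's induced payoffs are 10, 11, so Delta commits to Heavy. Subgame-perfect outcome: (Heavy, X) with payoffs (11, 14).
Now find the simultaneous Nash equilibrium.
Delta's best replies: X→Light; Y→Light; Z→Light.
Echo's best replies: Light→Z; Heavy→X.
The unique mutual best reply is (Light, Z), giving (10, 8).
Sequential outcome (Heavy, X) differs from the Nash profile (Light, Z).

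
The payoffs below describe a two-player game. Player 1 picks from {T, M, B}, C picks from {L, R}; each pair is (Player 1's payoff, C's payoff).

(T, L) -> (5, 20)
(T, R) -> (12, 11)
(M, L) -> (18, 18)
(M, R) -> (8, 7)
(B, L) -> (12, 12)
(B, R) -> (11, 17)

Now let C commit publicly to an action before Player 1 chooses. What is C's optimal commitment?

L

Backward induction with C moving first.
- L: Player 1 compares 5, 18, 12 and picks M; C would get 18.
- R: Player 1 compares 12, 8, 11 and picks T; C would get 11.
Maximizing over 18, 11, C chooses L. Subgame-perfect outcome: (M, L) with payoffs (18, 18).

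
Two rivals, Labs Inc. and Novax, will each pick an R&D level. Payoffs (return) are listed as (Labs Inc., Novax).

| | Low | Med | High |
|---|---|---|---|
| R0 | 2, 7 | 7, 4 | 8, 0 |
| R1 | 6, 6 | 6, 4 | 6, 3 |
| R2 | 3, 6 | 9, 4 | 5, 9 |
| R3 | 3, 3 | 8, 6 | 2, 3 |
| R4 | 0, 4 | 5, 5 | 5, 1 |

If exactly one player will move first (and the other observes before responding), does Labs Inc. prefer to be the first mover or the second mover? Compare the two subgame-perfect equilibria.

If Labs Inc. leads: Novax's best replies are R0→Low, R1→Low, R2→High, R3→Med, R4→Med; Labs Inc.'s induced payoffs 2, 6, 5, 8, 5; outcome (R3, Med), payoffs (8, 6).
If Novax leads: Labs Inc.'s best replies are Low→R1, Med→R2, High→R0; Novax's induced payoffs 6, 4, 0; outcome (R1, Low), payoffs (6, 6).
Labs Inc. gets 8 moving first and 6 moving second, so Labs Inc. prefers to move first.

first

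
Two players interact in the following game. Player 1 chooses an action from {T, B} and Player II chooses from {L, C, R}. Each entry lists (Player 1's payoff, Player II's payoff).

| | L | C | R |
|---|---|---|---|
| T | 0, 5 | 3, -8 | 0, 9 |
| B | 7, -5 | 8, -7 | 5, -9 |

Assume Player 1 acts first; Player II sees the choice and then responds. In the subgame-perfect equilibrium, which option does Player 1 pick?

B

Solve by backward induction (Player 1 leads).
- T: Player II compares 5, -8, 9 and picks R; Player 1 would get 0.
- B: Player II compares -5, -7, -9 and picks L; Player 1 would get 7.
Maximizing over 0, 7, Player 1 chooses B. Subgame-perfect outcome: (B, L) with payoffs (7, -5).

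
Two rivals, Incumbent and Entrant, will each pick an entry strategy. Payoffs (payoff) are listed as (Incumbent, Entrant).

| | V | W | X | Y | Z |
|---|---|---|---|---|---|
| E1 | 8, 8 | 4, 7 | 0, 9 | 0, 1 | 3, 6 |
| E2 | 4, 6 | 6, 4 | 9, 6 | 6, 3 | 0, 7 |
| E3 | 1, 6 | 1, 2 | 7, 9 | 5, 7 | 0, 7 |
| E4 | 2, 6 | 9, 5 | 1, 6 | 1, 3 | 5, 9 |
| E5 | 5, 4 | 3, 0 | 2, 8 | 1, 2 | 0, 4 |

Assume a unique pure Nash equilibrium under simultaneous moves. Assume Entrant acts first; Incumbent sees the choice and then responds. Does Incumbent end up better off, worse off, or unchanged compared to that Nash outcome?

Backward induction with Entrant moving first.
- V: BR = E1, leader payoff 8.
- W: BR = E4, leader payoff 5.
- X: BR = E2, leader payoff 6.
- Y: BR = E2, leader payoff 3.
- Z: BR = E4, leader payoff 9.
Among 8, 5, 6, 3, 9, the best is 9 at Z. Subgame-perfect outcome: (E4, Z) with payoffs (5, 9).
Now find the simultaneous Nash equilibrium.
Incumbent's best replies: V→E1; W→E4; X→E2; Y→E2; Z→E4.
Entrant's best replies: E1→X; E2→Z; E3→X; E4→Z; E5→X.
Only (E4, Z) has each player best-responding; Nash payoffs (5, 9).
Incumbent earns 5 sequentially versus 5 at the Nash outcome: unchanged.

unchanged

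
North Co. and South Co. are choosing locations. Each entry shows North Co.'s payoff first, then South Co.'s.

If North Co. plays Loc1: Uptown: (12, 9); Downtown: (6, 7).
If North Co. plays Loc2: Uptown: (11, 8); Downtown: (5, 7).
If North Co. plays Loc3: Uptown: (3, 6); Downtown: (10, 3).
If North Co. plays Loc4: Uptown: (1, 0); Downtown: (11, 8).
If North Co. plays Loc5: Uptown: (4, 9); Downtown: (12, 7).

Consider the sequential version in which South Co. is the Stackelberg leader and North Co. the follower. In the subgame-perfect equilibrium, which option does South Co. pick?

Uptown

North Co. best-responds to each possible South Co. move:
- Uptown: North Co. compares 12, 11, 3, 1, 4 and picks Loc1; South Co. would get 9.
- Downtown: North Co. compares 6, 5, 10, 11, 12 and picks Loc5; South Co. would get 7.
Among 9, 7, the best is 9 at Uptown. Subgame-perfect outcome: (Loc1, Uptown) with payoffs (12, 9).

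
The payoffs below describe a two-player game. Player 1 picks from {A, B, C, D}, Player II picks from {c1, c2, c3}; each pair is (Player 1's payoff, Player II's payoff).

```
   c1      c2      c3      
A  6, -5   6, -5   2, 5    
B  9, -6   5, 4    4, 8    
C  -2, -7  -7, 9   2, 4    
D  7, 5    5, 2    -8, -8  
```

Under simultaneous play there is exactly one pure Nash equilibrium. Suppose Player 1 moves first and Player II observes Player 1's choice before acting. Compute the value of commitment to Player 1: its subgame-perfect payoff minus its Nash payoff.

3

Backward induction with Player 1 moving first.
- A → Player II plays c3 (best of -5, -5, 5); Player 1 gets 2.
- B → Player II plays c3 (best of -6, 4, 8); Player 1 gets 4.
- C → Player II plays c2 (best of -7, 9, 4); Player 1 gets -7.
- D → Player II plays c1 (best of 5, 2, -8); Player 1 gets 7.
Maximizing over 2, 4, -7, 7, Player 1 chooses D. Subgame-perfect outcome: (D, c1) with payoffs (7, 5).
Under simultaneous play:
Player 1's best replies: c1→B; c2→A; c3→B.
Player II's best replies: A→c3; B→c3; C→c2; D→c1.
The unique mutual best reply is (B, c3), giving (4, 8).
Player 1's commitment gain: 7 − 4 = 3.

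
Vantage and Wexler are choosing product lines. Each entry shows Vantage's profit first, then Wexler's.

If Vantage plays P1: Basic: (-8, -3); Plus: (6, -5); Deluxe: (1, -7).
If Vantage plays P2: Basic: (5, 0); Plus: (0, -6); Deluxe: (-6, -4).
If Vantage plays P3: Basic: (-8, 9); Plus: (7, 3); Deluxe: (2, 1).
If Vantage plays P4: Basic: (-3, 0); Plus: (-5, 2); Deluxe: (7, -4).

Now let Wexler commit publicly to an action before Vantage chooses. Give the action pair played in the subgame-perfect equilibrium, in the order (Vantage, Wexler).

(P3, Plus)

Backward induction with Wexler moving first.
- Basic: Vantage compares -8, 5, -8, -3 and picks P2; Wexler would get 0.
- Plus: Vantage compares 6, 0, 7, -5 and picks P3; Wexler would get 3.
- Deluxe: Vantage compares 1, -6, 2, 7 and picks P4; Wexler would get -4.
Wexler's induced payoffs are 0, 3, -4, so Wexler commits to Plus. Subgame-perfect outcome: (P3, Plus) with payoffs (7, 3).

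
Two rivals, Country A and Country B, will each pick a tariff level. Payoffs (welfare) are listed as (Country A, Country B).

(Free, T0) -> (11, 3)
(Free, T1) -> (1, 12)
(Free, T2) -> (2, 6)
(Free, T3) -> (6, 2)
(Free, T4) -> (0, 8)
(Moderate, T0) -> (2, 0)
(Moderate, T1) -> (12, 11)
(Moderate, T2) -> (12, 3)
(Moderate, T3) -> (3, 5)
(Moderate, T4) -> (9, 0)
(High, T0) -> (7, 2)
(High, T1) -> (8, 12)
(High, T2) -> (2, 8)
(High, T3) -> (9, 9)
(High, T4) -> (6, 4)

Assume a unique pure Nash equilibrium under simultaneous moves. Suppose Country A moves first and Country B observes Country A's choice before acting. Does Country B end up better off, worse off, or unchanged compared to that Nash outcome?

unchanged

Work backward from Country B's decision.
- Free: Country B compares 3, 12, 6, 2, 8 and picks T1; Country A would get 1.
- Moderate: Country B compares 0, 11, 3, 5, 0 and picks T1; Country A would get 12.
- High: Country B compares 2, 12, 8, 9, 4 and picks T1; Country A would get 8.
Country A's induced payoffs are 1, 12, 8, so Country A commits to Moderate. Subgame-perfect outcome: (Moderate, T1) with payoffs (12, 11).
Now find the simultaneous Nash equilibrium.
Country A's best replies: T0→Free; T1→Moderate; T2→Moderate; T3→High; T4→Moderate.
Country B's best replies: Free→T1; Moderate→T1; High→T1.
Only (Moderate, T1) has each player best-responding; Nash payoffs (12, 11).
Country B earns 11 sequentially versus 11 at the Nash outcome: unchanged.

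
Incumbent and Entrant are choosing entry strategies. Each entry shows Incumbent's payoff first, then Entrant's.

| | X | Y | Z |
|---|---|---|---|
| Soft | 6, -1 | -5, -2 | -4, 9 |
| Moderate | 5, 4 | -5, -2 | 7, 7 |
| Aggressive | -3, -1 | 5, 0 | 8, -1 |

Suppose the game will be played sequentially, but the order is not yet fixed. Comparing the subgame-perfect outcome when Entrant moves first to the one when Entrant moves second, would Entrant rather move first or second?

second

If Incumbent leads: Entrant's best replies are Soft→Z, Moderate→Z, Aggressive→Y; Incumbent's induced payoffs -4, 7, 5; outcome (Moderate, Z), payoffs (7, 7).
If Entrant leads: Incumbent's best replies are X→Soft, Y→Aggressive, Z→Aggressive; Entrant's induced payoffs -1, 0, -1; outcome (Aggressive, Y), payoffs (5, 0).
Entrant gets 0 moving first and 7 moving second, so Entrant prefers to move second.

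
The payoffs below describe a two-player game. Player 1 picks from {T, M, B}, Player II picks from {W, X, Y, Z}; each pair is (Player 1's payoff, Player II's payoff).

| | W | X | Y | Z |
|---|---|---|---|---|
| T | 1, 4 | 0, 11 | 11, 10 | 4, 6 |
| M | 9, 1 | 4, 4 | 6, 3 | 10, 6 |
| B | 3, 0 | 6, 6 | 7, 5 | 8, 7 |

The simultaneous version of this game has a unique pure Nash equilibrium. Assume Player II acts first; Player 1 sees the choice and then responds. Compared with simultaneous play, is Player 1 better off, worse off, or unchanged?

Backward induction with Player II moving first.
- W: BR = M, leader payoff 1.
- X: BR = B, leader payoff 6.
- Y: BR = T, leader payoff 10.
- Z: BR = M, leader payoff 6.
Among 1, 6, 10, 6, the best is 10 at Y. Subgame-perfect outcome: (T, Y) with payoffs (11, 10).
Now find the simultaneous Nash equilibrium.
Player 1's best replies: W→M; X→B; Y→T; Z→M.
Player II's best replies: T→X; M→Z; B→Z.
Only (M, Z) has each player best-responding; Nash payoffs (10, 6).
Player 1 earns 11 sequentially versus 10 at the Nash outcome: better off.

better off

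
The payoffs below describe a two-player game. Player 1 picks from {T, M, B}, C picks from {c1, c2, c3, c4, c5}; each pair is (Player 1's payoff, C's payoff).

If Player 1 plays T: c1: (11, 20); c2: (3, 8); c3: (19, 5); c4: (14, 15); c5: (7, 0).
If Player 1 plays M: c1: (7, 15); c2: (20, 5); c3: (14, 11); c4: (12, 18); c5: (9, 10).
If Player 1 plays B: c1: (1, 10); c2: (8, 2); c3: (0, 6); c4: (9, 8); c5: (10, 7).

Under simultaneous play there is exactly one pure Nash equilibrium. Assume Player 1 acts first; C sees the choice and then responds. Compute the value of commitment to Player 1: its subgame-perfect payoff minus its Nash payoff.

1

Backward induction with Player 1 moving first.
- T: C compares 20, 8, 5, 15, 0 and picks c1; Player 1 would get 11.
- M: C compares 15, 5, 11, 18, 10 and picks c4; Player 1 would get 12.
- B: C compares 10, 2, 6, 8, 7 and picks c1; Player 1 would get 1.
Maximizing over 11, 12, 1, Player 1 chooses M. Subgame-perfect outcome: (M, c4) with payoffs (12, 18).
Under simultaneous play:
Player 1's best replies: c1→T; c2→M; c3→T; c4→T; c5→B.
C's best replies: T→c1; M→c4; B→c1.
Only (T, c1) has each player best-responding; Nash payoffs (11, 20).
Player 1's commitment gain: 12 − 11 = 1.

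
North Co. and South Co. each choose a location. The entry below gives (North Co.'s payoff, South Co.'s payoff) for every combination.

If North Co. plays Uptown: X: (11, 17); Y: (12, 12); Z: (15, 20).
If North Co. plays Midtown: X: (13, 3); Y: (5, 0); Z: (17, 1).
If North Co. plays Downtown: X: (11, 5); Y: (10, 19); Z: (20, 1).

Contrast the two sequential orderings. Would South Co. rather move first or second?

If North Co. leads: South Co.'s best replies are Uptown→Z, Midtown→X, Downtown→Y; North Co.'s induced payoffs 15, 13, 10; outcome (Uptown, Z), payoffs (15, 20).
If South Co. leads: North Co.'s best replies are X→Midtown, Y→Uptown, Z→Downtown; South Co.'s induced payoffs 3, 12, 1; outcome (Uptown, Y), payoffs (12, 12).
South Co. gets 12 moving first and 20 moving second, so South Co. prefers to move second.

second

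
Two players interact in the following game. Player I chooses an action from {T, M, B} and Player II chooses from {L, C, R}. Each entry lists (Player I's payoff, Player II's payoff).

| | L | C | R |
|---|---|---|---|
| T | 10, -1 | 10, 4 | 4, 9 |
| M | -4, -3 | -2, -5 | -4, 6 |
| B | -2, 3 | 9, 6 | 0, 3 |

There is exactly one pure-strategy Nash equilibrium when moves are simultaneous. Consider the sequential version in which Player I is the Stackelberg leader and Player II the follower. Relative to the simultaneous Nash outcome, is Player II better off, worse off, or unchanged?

Solve by backward induction (Player I leads).
- T: BR = R, leader payoff 4.
- M: BR = R, leader payoff -4.
- B: BR = C, leader payoff 9.
Among 4, -4, 9, the best is 9 at B. Subgame-perfect outcome: (B, C) with payoffs (9, 6).
Now find the simultaneous Nash equilibrium.
Player I's best replies: L→T; C→T; R→T.
Player II's best replies: T→R; M→R; B→C.
Only (T, R) has each player best-responding; Nash payoffs (4, 9).
Player II earns 6 sequentially versus 9 at the Nash outcome: worse off.

worse off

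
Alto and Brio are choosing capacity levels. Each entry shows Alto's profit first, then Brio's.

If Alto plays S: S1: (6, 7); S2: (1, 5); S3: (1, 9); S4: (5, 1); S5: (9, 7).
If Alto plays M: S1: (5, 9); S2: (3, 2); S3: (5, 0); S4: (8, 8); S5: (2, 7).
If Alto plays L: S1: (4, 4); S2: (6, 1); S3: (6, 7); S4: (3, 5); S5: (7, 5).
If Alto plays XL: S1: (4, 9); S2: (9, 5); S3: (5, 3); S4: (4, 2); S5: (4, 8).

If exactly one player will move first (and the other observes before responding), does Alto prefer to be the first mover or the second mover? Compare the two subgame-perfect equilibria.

If Alto leads: Brio's best replies are S→S3, M→S1, L→S3, XL→S1; Alto's induced payoffs 1, 5, 6, 4; outcome (L, S3), payoffs (6, 7).
If Brio leads: Alto's best replies are S1→S, S2→XL, S3→L, S4→M, S5→S; Brio's induced payoffs 7, 5, 7, 8, 7; outcome (M, S4), payoffs (8, 8).
Alto gets 6 moving first and 8 moving second, so Alto prefers to move second.

second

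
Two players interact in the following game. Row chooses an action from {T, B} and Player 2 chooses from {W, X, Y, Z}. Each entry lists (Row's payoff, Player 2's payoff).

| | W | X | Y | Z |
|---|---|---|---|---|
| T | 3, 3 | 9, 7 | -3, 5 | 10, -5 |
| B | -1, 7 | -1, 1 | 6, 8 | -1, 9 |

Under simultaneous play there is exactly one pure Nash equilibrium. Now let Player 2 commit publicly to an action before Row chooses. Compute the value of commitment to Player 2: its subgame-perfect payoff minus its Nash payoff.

Backward induction with Player 2 moving first.
- W → Row plays T (best of 3, -1); Player 2 gets 3.
- X → Row plays T (best of 9, -1); Player 2 gets 7.
- Y → Row plays B (best of -3, 6); Player 2 gets 8.
- Z → Row plays T (best of 10, -1); Player 2 gets -5.
Among 3, 7, 8, -5, the best is 8 at Y. Subgame-perfect outcome: (B, Y) with payoffs (6, 8).
Under simultaneous play:
Row's best replies: W→T; X→T; Y→B; Z→T.
Player 2's best replies: T→X; B→Z.
Only (T, X) has each player best-responding; Nash payoffs (9, 7).
Player 2's commitment gain: 8 − 7 = 1.

1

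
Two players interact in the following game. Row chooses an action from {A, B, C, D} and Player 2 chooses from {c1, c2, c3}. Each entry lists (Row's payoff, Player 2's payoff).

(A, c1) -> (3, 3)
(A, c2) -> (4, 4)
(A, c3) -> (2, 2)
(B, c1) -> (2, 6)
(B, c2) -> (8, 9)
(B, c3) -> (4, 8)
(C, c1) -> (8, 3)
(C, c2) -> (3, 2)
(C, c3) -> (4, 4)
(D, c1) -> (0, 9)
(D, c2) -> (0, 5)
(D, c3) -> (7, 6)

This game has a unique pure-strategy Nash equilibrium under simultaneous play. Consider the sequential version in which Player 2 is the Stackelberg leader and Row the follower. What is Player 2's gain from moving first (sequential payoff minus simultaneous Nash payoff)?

0

Row best-responds to each possible Player 2 move:
- c1: BR = C, leader payoff 3.
- c2: BR = B, leader payoff 9.
- c3: BR = D, leader payoff 6.
Maximizing over 3, 9, 6, Player 2 chooses c2. Subgame-perfect outcome: (B, c2) with payoffs (8, 9).
Under simultaneous play:
Row's best replies: c1→C; c2→B; c3→D.
Player 2's best replies: A→c2; B→c2; C→c3; D→c1.
Only (B, c2) has each player best-responding; Nash payoffs (8, 9).
Player 2's commitment gain: 9 − 9 = 0.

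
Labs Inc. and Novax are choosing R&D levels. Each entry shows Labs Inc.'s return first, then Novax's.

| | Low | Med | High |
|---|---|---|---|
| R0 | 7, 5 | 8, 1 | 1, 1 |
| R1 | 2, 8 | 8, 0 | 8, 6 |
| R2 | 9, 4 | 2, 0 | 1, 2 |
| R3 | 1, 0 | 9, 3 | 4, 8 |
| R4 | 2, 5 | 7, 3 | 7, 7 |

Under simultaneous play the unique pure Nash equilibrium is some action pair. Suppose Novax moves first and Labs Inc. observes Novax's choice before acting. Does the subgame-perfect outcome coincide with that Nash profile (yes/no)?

Backward induction with Novax moving first.
- Low: Labs Inc. compares 7, 2, 9, 1, 2 and picks R2; Novax would get 4.
- Med: Labs Inc. compares 8, 8, 2, 9, 7 and picks R3; Novax would get 3.
- High: Labs Inc. compares 1, 8, 1, 4, 7 and picks R1; Novax would get 6.
Novax's induced payoffs are 4, 3, 6, so Novax commits to High. Subgame-perfect outcome: (R1, High) with payoffs (8, 6).
Under simultaneous play:
Labs Inc.'s best replies: Low→R2; Med→R3; High→R1.
Novax's best replies: R0→Low; R1→Low; R2→Low; R3→High; R4→High.
The unique mutual best reply is (R2, Low), giving (9, 4).
Sequential outcome (R1, High) differs from the Nash profile (R2, Low).

no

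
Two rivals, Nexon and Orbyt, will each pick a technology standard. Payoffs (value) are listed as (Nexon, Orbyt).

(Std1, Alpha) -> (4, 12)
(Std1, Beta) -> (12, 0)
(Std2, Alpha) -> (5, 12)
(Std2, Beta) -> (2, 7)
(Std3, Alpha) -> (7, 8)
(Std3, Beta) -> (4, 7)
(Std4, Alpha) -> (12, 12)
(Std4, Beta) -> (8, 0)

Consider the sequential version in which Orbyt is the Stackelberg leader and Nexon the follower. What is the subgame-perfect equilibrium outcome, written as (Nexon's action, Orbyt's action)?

(Std4, Alpha)

Backward induction with Orbyt moving first.
- Alpha → Nexon plays Std4 (best of 4, 5, 7, 12); Orbyt gets 12.
- Beta → Nexon plays Std1 (best of 12, 2, 4, 8); Orbyt gets 0.
Orbyt's induced payoffs are 12, 0, so Orbyt commits to Alpha. Subgame-perfect outcome: (Std4, Alpha) with payoffs (12, 12).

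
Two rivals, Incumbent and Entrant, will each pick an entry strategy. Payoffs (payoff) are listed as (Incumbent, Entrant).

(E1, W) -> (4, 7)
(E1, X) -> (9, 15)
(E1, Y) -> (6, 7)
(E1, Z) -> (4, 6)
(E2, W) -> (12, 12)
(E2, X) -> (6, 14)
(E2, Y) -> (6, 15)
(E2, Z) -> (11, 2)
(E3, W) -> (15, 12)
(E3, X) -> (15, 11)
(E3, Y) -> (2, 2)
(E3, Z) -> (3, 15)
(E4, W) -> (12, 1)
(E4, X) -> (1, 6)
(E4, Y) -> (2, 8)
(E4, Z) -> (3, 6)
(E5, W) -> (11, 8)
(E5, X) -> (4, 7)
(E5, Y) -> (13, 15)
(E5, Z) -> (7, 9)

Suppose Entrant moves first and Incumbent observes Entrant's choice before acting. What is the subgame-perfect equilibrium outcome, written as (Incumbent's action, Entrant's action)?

Backward induction with Entrant moving first.
- W: Incumbent compares 4, 12, 15, 12, 11 and picks E3; Entrant would get 12.
- X: Incumbent compares 9, 6, 15, 1, 4 and picks E3; Entrant would get 11.
- Y: Incumbent compares 6, 6, 2, 2, 13 and picks E5; Entrant would get 15.
- Z: Incumbent compares 4, 11, 3, 3, 7 and picks E2; Entrant would get 2.
Among 12, 11, 15, 2, the best is 15 at Y. Subgame-perfect outcome: (E5, Y) with payoffs (13, 15).

(E5, Y)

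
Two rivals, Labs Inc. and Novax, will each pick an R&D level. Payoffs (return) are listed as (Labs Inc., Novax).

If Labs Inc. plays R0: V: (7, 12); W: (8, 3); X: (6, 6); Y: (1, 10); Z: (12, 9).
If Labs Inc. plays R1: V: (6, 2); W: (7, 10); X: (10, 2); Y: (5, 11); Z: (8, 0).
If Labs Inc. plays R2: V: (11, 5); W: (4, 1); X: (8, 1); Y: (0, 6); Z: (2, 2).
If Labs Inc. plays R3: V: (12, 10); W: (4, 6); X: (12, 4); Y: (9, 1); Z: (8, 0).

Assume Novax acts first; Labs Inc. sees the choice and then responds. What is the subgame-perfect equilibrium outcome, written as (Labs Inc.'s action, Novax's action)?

(R3, V)

Solve by backward induction (Novax leads).
- V → Labs Inc. plays R3 (best of 7, 6, 11, 12); Novax gets 10.
- W → Labs Inc. plays R0 (best of 8, 7, 4, 4); Novax gets 3.
- X → Labs Inc. plays R3 (best of 6, 10, 8, 12); Novax gets 4.
- Y → Labs Inc. plays R3 (best of 1, 5, 0, 9); Novax gets 1.
- Z → Labs Inc. plays R0 (best of 12, 8, 2, 8); Novax gets 9.
Maximizing over 10, 3, 4, 1, 9, Novax chooses V. Subgame-perfect outcome: (R3, V) with payoffs (12, 10).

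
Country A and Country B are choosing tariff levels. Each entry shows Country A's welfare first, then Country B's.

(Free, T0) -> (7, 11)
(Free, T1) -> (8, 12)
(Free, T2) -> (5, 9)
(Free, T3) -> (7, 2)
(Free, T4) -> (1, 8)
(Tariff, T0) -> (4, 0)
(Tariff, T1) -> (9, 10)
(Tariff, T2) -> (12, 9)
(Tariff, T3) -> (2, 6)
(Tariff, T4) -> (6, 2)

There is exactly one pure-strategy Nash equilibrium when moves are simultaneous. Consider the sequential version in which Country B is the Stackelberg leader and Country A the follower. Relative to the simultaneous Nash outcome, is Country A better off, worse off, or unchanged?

Country A best-responds to each possible Country B move:
- T0: BR = Free, leader payoff 11.
- T1: BR = Tariff, leader payoff 10.
- T2: BR = Tariff, leader payoff 9.
- T3: BR = Free, leader payoff 2.
- T4: BR = Tariff, leader payoff 2.
Maximizing over 11, 10, 9, 2, 2, Country B chooses T0. Subgame-perfect outcome: (Free, T0) with payoffs (7, 11).
Under simultaneous play:
Country A's best replies: T0→Free; T1→Tariff; T2→Tariff; T3→Free; T4→Tariff.
Country B's best replies: Free→T1; Tariff→T1.
The unique mutual best reply is (Tariff, T1), giving (9, 10).
Country A earns 7 sequentially versus 9 at the Nash outcome: worse off.

worse off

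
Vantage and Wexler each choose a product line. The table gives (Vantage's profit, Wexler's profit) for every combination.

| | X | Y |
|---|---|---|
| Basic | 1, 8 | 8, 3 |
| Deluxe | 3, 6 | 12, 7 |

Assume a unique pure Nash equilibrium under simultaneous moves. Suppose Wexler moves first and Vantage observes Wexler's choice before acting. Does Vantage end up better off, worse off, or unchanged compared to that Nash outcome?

Work backward from Vantage's decision.
- X → Vantage plays Deluxe (best of 1, 3); Wexler gets 6.
- Y → Vantage plays Deluxe (best of 8, 12); Wexler gets 7.
Wexler's induced payoffs are 6, 7, so Wexler commits to Y. Subgame-perfect outcome: (Deluxe, Y) with payoffs (12, 7).
For the simultaneous game, intersect best replies.
Vantage's best replies: X→Deluxe; Y→Deluxe.
Wexler's best replies: Basic→X; Deluxe→Y.
The unique mutual best reply is (Deluxe, Y), giving (12, 7).
Vantage earns 12 sequentially versus 12 at the Nash outcome: unchanged.

unchanged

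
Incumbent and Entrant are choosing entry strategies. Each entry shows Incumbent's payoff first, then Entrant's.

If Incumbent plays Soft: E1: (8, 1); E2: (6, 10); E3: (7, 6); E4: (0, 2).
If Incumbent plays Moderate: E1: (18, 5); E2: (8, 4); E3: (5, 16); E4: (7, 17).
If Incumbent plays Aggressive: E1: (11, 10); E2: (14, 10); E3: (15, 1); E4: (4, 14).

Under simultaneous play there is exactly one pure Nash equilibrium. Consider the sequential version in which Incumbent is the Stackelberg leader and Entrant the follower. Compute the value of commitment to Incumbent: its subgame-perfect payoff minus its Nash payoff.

Entrant best-responds to each possible Incumbent move:
- Soft → Entrant plays E2 (best of 1, 10, 6, 2); Incumbent gets 6.
- Moderate → Entrant plays E4 (best of 5, 4, 16, 17); Incumbent gets 7.
- Aggressive → Entrant plays E4 (best of 10, 10, 1, 14); Incumbent gets 4.
Among 6, 7, 4, the best is 7 at Moderate. Subgame-perfect outcome: (Moderate, E4) with payoffs (7, 17).
Under simultaneous play:
Incumbent's best replies: E1→Moderate; E2→Aggressive; E3→Aggressive; E4→Moderate.
Entrant's best replies: Soft→E2; Moderate→E4; Aggressive→E4.
Only (Moderate, E4) has each player best-responding; Nash payoffs (7, 17).
Incumbent's commitment gain: 7 − 7 = 0.

0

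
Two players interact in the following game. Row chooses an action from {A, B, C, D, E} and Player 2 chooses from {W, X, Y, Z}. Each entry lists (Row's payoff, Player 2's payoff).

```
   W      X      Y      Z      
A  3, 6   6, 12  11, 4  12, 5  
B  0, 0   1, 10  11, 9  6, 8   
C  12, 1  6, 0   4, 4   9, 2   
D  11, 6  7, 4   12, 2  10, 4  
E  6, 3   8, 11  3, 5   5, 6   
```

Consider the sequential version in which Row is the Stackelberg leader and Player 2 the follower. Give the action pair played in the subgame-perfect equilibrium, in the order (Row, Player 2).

Backward induction with Row moving first.
- A: BR = X, leader payoff 6.
- B: BR = X, leader payoff 1.
- C: BR = Y, leader payoff 4.
- D: BR = W, leader payoff 11.
- E: BR = X, leader payoff 8.
Among 6, 1, 4, 11, 8, the best is 11 at D. Subgame-perfect outcome: (D, W) with payoffs (11, 6).

(D, W)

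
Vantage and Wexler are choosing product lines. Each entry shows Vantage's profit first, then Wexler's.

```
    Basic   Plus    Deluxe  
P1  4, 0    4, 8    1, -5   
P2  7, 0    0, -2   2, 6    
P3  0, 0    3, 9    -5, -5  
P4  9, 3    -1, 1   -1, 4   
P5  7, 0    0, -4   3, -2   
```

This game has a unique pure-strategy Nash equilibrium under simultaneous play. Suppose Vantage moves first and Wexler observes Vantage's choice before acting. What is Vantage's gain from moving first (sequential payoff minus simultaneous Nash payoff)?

Wexler best-responds to each possible Vantage move:
- P1: BR = Plus, leader payoff 4.
- P2: BR = Deluxe, leader payoff 2.
- P3: BR = Plus, leader payoff 3.
- P4: BR = Deluxe, leader payoff -1.
- P5: BR = Basic, leader payoff 7.
Among 4, 2, 3, -1, 7, the best is 7 at P5. Subgame-perfect outcome: (P5, Basic) with payoffs (7, 0).
For the simultaneous game, intersect best replies.
Vantage's best replies: Basic→P4; Plus→P1; Deluxe→P5.
Wexler's best replies: P1→Plus; P2→Deluxe; P3→Plus; P4→Deluxe; P5→Basic.
Only (P1, Plus) has each player best-responding; Nash payoffs (4, 8).
Vantage's commitment gain: 7 − 4 = 3.

3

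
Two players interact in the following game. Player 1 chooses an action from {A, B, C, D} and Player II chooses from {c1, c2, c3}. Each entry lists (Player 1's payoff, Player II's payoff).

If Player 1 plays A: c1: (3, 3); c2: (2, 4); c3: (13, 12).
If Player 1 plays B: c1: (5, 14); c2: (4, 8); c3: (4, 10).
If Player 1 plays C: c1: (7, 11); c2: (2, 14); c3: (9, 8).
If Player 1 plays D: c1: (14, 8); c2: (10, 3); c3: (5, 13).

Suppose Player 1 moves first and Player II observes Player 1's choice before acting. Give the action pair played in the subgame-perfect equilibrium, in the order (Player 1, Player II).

Backward induction with Player 1 moving first.
- A: Player II compares 3, 4, 12 and picks c3; Player 1 would get 13.
- B: Player II compares 14, 8, 10 and picks c1; Player 1 would get 5.
- C: Player II compares 11, 14, 8 and picks c2; Player 1 would get 2.
- D: Player II compares 8, 3, 13 and picks c3; Player 1 would get 5.
Maximizing over 13, 5, 2, 5, Player 1 chooses A. Subgame-perfect outcome: (A, c3) with payoffs (13, 12).

(A, c3)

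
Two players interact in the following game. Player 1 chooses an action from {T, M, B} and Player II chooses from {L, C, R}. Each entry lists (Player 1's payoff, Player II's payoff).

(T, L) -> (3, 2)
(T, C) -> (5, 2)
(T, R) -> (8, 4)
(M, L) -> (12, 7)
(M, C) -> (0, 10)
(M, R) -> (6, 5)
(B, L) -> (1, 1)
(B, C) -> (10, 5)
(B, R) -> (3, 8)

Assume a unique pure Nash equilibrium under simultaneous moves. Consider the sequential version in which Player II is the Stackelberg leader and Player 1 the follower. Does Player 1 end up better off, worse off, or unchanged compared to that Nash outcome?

better off

Player 1 best-responds to each possible Player II move:
- L: Player 1 compares 3, 12, 1 and picks M; Player II would get 7.
- C: Player 1 compares 5, 0, 10 and picks B; Player II would get 5.
- R: Player 1 compares 8, 6, 3 and picks T; Player II would get 4.
Among 7, 5, 4, the best is 7 at L. Subgame-perfect outcome: (M, L) with payoffs (12, 7).
Under simultaneous play:
Player 1's best replies: L→M; C→B; R→T.
Player II's best replies: T→R; M→C; B→R.
The unique mutual best reply is (T, R), giving (8, 4).
Player 1 earns 12 sequentially versus 8 at the Nash outcome: better off.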